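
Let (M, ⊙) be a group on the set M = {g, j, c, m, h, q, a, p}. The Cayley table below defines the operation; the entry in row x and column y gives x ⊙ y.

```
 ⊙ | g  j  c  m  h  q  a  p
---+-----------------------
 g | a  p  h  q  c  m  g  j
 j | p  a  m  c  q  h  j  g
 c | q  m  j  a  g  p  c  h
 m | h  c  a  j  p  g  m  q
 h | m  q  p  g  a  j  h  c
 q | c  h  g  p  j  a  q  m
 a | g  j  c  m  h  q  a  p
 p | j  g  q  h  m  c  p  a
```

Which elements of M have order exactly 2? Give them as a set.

Identity is a. Compute the order of each non-identity element by repeated multiplication:
  g: g → a  (order 2)
  j: j → a  (order 2)
  c: c → j → m → a  (order 4)
  m: m → j → c → a  (order 4)
  h: h → a  (order 2)
  q: q → a  (order 2)
  p: p → a  (order 2)
Elements of order 2: {g, h, j, p, q}.

{g, h, j, p, q}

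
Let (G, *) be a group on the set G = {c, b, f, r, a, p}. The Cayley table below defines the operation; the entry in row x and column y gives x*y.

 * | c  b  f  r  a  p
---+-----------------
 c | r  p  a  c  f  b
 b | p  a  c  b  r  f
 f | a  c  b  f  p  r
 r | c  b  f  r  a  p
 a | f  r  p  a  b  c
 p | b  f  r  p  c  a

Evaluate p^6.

r

p^1 = p
p^2 = p*p = a
p^3 = a*p = c
p^4 = c*p = b
p^5 = b*p = f
p^6 = f*p = r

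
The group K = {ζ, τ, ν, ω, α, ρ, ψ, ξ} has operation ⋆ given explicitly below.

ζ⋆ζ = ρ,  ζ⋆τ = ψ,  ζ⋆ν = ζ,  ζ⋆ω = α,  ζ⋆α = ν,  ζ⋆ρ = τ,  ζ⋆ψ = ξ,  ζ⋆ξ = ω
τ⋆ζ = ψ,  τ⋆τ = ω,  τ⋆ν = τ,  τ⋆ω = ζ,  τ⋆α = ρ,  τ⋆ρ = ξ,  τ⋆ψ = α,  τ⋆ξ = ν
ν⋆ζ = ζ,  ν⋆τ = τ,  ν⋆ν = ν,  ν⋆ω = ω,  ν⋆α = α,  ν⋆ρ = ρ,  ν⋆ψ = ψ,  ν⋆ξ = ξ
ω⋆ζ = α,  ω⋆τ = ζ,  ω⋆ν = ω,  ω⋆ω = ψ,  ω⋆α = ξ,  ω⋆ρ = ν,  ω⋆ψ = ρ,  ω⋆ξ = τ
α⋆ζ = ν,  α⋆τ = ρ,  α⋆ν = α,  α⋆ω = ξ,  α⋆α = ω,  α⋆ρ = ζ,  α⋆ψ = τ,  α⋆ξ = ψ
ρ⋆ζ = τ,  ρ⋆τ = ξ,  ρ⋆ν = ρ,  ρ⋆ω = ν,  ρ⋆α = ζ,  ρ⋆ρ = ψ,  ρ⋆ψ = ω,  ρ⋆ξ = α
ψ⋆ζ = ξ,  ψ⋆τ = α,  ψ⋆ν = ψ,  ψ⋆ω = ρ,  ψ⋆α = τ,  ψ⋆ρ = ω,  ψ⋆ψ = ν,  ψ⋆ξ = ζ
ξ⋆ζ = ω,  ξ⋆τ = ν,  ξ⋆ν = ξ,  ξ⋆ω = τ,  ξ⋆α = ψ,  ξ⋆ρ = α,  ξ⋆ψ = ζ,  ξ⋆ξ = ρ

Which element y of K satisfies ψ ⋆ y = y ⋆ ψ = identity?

ψ

First locate the identity: row ν matches the header, so ν is the identity.
Scan row ψ for ν: ψ ⋆ ψ = ν. Hence ψ^(-1) = ψ.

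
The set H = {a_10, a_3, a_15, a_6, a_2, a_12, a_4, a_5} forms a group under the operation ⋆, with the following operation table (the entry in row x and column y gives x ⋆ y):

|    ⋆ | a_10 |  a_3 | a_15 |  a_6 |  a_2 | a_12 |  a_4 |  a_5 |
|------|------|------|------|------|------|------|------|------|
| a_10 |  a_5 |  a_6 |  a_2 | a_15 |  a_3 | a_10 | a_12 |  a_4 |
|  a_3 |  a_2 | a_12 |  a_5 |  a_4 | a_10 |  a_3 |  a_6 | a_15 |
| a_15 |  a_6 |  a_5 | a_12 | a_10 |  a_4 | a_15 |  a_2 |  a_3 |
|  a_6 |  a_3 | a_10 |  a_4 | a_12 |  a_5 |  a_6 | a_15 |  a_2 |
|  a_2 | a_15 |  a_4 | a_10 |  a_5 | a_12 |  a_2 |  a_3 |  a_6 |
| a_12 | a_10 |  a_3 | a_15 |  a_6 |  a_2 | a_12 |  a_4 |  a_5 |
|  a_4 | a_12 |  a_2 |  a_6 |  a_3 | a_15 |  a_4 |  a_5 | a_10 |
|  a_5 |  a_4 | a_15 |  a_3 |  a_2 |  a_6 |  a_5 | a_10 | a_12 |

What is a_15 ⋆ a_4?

Read row a_15, column a_4: a_15 ⋆ a_4 = a_2.

a_2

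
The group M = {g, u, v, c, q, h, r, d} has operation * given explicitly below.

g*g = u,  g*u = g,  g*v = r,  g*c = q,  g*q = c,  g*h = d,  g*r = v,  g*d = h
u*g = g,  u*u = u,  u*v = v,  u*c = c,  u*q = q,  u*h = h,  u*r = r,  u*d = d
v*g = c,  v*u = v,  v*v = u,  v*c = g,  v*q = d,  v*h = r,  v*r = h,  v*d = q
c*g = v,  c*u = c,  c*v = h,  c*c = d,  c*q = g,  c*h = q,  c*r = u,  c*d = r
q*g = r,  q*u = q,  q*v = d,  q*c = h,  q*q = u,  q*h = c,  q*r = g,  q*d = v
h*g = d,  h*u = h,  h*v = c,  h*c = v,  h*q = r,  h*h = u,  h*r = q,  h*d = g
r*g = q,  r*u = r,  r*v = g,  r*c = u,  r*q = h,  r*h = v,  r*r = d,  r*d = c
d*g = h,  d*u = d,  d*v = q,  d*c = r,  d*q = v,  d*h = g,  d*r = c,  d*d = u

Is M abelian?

r*h = v but h*r = q.
Since r and h do not commute, M is not abelian.

No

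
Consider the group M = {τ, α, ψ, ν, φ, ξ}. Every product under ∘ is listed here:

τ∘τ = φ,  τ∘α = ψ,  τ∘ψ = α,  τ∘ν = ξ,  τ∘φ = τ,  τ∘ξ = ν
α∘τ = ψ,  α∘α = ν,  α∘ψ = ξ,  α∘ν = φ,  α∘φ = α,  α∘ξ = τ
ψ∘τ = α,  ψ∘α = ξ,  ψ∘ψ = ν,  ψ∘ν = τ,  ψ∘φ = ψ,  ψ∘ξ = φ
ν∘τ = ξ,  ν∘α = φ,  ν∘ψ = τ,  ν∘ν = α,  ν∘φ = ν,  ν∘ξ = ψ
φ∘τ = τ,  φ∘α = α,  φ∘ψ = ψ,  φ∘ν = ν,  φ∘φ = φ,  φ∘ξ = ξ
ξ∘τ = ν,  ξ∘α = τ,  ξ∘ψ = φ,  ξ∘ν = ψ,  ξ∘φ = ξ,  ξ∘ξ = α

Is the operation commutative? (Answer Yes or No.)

Check whether the table is symmetric across its main diagonal.
Every entry (row x, col y) equals the entry (row y, col x), so M is abelian.
(In fact M ≅ the cyclic group Z_6.)

Yes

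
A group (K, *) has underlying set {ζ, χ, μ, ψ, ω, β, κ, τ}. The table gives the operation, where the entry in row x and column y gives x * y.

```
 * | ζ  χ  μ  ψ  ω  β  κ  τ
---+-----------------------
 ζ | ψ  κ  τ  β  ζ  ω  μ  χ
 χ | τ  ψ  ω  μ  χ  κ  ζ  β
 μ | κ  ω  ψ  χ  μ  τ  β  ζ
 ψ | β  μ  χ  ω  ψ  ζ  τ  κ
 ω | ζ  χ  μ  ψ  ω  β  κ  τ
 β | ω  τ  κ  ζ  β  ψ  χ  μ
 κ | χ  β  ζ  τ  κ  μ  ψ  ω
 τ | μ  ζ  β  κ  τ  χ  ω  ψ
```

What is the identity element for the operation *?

The identity e satisfies e * x = x for all x, so its row in the table reproduces the column headers.
Row ω reads: ζ, χ, μ, ψ, ω, β, κ, τ — exactly the header order. So ω is the identity.

ω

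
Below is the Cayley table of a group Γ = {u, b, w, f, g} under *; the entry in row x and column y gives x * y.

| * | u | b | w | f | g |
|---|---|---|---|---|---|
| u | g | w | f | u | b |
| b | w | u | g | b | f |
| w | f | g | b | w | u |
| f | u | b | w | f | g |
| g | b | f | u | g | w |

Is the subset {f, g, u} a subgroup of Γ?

No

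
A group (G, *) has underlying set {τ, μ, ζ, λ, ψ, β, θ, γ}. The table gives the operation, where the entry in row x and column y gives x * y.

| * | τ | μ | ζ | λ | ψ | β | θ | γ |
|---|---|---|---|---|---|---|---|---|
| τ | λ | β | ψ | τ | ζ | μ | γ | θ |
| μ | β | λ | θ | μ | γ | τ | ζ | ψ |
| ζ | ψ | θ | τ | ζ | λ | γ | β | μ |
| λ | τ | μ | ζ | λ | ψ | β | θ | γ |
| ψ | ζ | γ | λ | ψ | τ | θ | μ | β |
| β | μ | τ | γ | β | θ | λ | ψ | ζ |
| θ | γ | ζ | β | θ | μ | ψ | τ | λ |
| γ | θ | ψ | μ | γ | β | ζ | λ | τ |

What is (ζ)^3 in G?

ζ^1 = ζ
ζ^2 = ζ * ζ = τ
ζ^3 = τ * ζ = ψ

ψ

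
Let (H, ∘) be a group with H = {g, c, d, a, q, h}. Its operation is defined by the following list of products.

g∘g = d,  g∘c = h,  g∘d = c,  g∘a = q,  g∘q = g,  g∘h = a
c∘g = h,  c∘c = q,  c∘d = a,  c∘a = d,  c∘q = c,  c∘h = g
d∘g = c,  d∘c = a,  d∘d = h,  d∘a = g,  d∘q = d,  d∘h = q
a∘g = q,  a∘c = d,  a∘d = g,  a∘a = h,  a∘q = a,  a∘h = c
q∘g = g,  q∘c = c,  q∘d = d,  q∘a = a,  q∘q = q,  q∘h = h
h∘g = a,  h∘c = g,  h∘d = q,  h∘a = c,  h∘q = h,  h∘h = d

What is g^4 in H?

g^1 = g
g^2 = g ∘ g = d
g^3 = d ∘ g = c
g^4 = c ∘ g = h

h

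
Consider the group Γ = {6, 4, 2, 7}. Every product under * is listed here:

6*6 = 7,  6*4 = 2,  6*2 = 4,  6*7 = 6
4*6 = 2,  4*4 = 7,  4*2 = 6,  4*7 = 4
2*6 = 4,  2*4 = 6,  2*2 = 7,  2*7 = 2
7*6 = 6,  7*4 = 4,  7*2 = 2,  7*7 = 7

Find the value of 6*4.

2

Read row 6, column 4: 6*4 = 2.
(Structurally, Γ here is isomorphic to the Klein four-group V_4.)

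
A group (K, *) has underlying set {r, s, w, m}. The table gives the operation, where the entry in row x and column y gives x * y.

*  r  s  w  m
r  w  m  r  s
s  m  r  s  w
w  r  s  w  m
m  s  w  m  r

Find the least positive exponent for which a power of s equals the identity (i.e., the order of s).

The identity element is w (its row matches the header).
s^1 = s
s^2 = s * s = r
s^3 = r * s = m
s^4 = m * s = w
The first power of s equal to the identity is s^4, so ord(s) = 4.
(Structurally, K here is isomorphic to the cyclic group Z_4.)

4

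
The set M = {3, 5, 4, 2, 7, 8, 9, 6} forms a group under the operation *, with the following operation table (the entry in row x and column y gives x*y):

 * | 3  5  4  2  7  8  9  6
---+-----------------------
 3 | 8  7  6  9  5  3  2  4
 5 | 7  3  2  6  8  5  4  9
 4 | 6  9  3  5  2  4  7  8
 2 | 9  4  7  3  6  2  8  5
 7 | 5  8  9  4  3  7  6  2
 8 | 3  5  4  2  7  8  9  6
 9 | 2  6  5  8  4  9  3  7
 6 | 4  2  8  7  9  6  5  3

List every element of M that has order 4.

Identity is 8. Compute the order of each non-identity element by repeated multiplication:
  3: 3 → 8  (order 2)
  5: 5 → 3 → 7 → 8  (order 4)
  4: 4 → 3 → 6 → 8  (order 4)
  2: 2 → 3 → 9 → 8  (order 4)
  7: 7 → 3 → 5 → 8  (order 4)
  9: 9 → 3 → 2 → 8  (order 4)
  6: 6 → 3 → 4 → 8  (order 4)
Elements of order 4: {2, 4, 5, 6, 7, 9}.

{2, 4, 5, 6, 7, 9}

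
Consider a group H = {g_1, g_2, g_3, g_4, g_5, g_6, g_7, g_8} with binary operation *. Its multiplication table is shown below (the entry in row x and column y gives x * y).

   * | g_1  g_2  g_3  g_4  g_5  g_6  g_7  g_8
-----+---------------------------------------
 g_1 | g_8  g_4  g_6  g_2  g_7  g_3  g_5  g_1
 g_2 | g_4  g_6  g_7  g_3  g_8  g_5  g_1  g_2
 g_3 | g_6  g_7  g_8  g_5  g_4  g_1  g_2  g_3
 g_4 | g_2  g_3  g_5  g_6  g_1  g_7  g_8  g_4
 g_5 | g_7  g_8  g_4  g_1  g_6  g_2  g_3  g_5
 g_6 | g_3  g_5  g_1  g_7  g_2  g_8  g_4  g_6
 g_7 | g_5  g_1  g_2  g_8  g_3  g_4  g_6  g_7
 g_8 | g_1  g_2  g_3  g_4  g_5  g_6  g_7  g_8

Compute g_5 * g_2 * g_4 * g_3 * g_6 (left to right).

g_5 * g_2 = g_8
g_8 * g_4 = g_4
g_4 * g_3 = g_5
g_5 * g_6 = g_2
(Structurally, H here is isomorphic to Z_2 x Z_4.)

g_2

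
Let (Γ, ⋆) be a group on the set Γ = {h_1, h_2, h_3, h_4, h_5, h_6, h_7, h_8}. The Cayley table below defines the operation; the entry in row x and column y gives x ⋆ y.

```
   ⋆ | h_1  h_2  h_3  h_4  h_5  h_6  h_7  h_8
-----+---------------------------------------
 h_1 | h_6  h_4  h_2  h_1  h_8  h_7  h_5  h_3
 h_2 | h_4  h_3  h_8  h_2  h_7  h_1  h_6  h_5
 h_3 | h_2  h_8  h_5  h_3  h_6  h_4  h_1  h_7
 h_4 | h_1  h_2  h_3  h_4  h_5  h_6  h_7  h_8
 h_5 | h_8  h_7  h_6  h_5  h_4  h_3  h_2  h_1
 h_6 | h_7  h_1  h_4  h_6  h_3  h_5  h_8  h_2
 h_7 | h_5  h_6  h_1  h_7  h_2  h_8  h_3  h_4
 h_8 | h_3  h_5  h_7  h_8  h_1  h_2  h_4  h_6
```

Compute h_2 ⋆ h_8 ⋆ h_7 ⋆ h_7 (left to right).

h_6

h_2 ⋆ h_8 = h_5
h_5 ⋆ h_7 = h_2
h_2 ⋆ h_7 = h_6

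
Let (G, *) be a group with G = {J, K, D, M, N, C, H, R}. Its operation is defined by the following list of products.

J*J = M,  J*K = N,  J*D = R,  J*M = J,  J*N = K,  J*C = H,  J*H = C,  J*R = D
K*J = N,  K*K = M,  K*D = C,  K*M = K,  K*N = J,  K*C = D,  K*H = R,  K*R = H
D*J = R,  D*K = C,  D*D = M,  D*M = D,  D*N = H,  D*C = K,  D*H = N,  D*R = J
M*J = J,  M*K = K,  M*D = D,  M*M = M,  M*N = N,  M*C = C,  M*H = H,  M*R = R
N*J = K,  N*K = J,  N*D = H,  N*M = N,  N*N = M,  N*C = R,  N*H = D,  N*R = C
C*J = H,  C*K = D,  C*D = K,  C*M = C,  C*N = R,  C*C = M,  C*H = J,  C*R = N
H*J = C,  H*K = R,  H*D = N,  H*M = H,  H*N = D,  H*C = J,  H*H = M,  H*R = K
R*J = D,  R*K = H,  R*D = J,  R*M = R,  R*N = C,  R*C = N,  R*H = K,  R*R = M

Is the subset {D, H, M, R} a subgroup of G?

D * H = N, which is not in {D, H, M, R}.
The subset is not closed under *, so it is not a subgroup.

No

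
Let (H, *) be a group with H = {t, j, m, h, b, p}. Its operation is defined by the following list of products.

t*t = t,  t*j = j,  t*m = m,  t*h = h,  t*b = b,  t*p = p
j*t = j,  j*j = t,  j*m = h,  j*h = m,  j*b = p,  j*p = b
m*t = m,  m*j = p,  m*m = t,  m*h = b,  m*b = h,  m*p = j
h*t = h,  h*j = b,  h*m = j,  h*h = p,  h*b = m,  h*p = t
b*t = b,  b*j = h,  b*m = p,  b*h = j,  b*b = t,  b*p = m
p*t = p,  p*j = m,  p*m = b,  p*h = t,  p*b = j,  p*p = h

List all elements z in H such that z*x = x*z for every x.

An element z is central iff its row equals its column in the table.
For b: b*h = j ≠ m = h*b, so b ∉ Z.
Checking each element this way leaves Z(H) = {t}.

{t}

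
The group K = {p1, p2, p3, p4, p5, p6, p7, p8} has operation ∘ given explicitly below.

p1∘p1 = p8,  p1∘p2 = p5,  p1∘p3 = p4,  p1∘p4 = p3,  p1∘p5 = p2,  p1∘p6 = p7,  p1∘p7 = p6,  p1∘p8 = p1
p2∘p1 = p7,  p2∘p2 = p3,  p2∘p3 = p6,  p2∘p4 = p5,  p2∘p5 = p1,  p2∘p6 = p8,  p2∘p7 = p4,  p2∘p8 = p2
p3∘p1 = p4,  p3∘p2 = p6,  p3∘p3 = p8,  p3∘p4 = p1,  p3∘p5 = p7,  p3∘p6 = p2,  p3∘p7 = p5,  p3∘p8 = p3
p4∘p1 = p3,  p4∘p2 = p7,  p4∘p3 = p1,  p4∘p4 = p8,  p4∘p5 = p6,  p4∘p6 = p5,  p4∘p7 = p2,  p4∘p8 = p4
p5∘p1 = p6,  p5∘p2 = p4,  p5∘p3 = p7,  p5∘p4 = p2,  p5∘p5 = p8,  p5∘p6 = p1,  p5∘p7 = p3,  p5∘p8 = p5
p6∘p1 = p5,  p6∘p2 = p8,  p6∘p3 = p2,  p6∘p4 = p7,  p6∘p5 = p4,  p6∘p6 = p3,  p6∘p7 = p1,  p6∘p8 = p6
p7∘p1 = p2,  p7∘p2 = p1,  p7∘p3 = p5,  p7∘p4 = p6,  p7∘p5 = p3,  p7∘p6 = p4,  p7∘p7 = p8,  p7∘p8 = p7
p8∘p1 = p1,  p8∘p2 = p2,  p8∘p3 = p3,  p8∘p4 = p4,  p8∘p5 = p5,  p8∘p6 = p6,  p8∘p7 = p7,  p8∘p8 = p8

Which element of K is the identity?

The identity e satisfies e ∘ x = x for all x, so its row in the table reproduces the column headers.
Row p8 reads: p1, p2, p3, p4, p5, p6, p7, p8 — exactly the header order. So p8 is the identity.
(Structurally, K here is isomorphic to the dihedral group D_4.)

p8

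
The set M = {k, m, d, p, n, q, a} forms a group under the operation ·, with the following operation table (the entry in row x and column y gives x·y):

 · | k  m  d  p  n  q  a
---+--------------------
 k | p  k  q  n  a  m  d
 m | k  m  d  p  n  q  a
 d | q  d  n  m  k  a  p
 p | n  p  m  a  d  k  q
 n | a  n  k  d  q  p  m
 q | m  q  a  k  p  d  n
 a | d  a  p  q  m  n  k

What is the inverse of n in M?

a

First locate the identity: row m matches the header, so m is the identity.
Scan row n for m: n·a = m. Hence n^(-1) = a.
(Structurally, M here is isomorphic to the cyclic group Z_7.)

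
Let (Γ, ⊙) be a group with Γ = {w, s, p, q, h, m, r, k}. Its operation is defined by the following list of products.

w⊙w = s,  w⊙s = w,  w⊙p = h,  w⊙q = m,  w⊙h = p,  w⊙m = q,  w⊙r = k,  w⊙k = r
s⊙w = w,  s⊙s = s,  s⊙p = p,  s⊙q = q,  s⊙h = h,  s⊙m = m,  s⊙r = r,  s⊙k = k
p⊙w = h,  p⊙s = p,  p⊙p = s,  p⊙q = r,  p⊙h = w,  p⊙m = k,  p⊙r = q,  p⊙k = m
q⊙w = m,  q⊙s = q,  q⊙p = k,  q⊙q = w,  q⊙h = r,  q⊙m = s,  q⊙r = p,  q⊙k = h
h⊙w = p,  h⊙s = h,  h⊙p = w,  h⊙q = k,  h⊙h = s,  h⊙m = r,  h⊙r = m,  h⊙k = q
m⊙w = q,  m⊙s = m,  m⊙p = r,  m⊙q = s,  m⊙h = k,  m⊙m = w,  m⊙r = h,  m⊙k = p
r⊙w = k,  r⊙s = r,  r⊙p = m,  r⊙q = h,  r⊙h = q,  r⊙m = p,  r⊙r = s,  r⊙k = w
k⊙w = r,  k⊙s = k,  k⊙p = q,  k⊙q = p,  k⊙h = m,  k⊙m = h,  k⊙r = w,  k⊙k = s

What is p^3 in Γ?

p^1 = p
p^2 = p ⊙ p = s
p^3 = s ⊙ p = p
(Structurally, Γ here is isomorphic to the dihedral group D_4.)

p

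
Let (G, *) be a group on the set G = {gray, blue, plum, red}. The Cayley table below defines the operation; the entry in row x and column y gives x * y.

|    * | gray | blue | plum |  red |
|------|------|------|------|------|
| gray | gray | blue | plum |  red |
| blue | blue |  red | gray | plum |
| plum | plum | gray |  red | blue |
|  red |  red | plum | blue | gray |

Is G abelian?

Yes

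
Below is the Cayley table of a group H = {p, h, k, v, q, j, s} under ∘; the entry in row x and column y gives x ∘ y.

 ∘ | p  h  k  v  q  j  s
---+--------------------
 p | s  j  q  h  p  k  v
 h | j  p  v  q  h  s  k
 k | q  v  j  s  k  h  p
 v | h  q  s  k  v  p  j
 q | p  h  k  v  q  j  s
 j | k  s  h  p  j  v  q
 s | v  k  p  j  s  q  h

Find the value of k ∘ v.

s

Read row k, column v: k ∘ v = s.
(Structurally, H here is isomorphic to the cyclic group Z_7.)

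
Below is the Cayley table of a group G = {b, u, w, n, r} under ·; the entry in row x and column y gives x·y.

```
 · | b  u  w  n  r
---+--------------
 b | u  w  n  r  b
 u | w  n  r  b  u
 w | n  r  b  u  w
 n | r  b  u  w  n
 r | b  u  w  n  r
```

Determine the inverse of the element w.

u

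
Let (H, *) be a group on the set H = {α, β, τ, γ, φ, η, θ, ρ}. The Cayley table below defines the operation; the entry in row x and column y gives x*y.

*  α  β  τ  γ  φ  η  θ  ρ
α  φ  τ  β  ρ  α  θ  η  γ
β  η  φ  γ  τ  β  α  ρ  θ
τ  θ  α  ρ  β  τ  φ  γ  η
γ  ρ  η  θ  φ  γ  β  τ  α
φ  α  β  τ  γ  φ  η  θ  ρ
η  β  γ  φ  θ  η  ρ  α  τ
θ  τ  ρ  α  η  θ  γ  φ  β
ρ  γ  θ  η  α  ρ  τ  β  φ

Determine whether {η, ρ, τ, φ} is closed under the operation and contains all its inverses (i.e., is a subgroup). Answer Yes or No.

Yes

{η, ρ, τ, φ} contains the identity φ.
Checking products: every product of two elements of {η, ρ, τ, φ} (read from the table) lies in {η, ρ, τ, φ}, so the set is closed.
In a finite group, a nonempty closed subset is a subgroup. So {η, ρ, τ, φ} ≤ H.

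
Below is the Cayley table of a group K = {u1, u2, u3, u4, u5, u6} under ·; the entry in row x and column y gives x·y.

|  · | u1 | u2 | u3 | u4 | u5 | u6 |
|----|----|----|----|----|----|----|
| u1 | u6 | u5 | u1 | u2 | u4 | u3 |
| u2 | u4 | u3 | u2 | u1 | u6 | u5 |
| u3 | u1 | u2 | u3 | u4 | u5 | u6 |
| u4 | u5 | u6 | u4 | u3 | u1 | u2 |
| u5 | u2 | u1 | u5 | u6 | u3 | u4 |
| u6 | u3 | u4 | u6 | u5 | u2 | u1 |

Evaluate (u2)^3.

u2^1 = u2
u2^2 = u2·u2 = u3
u2^3 = u3·u2 = u2

u2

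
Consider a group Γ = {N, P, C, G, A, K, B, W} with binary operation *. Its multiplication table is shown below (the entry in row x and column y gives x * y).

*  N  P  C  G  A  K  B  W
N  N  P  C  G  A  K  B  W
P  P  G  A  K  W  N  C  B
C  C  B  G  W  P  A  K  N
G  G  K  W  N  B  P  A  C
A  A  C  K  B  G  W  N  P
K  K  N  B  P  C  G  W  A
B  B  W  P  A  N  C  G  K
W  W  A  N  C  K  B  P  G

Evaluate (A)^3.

B

A^1 = A
A^2 = A * A = G
A^3 = G * A = B
(Structurally, Γ here is isomorphic to the quaternion group Q_8.)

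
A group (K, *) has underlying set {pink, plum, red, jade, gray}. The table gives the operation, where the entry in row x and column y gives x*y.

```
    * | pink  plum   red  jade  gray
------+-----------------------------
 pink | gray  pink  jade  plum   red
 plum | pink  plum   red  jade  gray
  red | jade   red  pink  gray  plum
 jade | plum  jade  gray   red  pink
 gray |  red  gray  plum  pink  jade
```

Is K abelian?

Yes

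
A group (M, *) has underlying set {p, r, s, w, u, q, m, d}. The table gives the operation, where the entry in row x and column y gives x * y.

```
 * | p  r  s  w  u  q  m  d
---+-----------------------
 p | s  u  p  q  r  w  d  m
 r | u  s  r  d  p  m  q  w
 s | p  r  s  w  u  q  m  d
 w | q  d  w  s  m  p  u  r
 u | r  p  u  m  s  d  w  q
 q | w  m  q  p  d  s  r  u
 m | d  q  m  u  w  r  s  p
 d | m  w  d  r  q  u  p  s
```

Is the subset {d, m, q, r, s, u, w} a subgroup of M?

No

d * m = p, which is not in {d, m, q, r, s, u, w}.
The subset is not closed under *, so it is not a subgroup.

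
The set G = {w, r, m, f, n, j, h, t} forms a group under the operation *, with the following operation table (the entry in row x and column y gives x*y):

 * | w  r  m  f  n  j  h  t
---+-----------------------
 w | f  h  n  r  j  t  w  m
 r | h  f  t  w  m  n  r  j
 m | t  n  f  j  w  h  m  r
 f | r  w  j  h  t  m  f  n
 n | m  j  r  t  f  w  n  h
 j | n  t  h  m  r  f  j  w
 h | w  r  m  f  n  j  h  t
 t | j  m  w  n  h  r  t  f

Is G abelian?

t*m = w but m*t = r.
Since t and m do not commute, G is not abelian.

No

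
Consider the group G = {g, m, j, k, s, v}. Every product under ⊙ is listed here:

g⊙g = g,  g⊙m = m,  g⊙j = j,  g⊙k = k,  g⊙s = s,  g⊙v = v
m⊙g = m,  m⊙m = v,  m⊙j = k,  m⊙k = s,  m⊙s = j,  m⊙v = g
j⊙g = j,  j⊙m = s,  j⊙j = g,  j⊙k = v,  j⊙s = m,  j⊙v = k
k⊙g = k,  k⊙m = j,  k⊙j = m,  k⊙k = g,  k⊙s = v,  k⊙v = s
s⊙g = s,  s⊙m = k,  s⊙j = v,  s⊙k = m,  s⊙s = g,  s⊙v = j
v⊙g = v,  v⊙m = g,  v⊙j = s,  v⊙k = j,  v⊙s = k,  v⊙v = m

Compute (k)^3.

k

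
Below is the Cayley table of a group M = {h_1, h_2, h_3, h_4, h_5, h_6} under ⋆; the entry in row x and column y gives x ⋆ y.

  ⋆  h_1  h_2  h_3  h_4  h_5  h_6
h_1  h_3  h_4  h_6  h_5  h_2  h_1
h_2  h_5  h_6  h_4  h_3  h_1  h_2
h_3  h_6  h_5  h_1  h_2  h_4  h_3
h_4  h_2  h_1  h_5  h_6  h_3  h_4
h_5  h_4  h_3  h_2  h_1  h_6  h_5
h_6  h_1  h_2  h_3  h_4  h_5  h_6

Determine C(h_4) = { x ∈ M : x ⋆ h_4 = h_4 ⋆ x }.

{h_4, h_6}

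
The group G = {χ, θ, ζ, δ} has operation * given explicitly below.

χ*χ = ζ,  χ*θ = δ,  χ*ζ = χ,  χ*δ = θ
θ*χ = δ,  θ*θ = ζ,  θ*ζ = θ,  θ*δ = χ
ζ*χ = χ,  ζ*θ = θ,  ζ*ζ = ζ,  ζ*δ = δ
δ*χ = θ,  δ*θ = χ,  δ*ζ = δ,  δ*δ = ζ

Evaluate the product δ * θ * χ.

ζ

δ * θ = χ
χ * χ = ζ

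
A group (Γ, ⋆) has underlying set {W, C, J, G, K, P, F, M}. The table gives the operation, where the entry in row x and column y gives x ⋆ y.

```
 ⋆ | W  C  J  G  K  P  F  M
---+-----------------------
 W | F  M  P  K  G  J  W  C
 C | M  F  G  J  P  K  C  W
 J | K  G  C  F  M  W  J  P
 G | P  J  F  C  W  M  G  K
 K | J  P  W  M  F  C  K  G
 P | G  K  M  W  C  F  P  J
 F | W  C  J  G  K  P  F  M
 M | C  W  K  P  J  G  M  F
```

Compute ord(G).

4

The identity element is F (its row matches the header).
G^1 = G
G^2 = G ⋆ G = C
G^3 = C ⋆ G = J
G^4 = J ⋆ G = F
The first power of G equal to the identity is G^4, so ord(G) = 4.
(Structurally, Γ here is isomorphic to the dihedral group D_4.)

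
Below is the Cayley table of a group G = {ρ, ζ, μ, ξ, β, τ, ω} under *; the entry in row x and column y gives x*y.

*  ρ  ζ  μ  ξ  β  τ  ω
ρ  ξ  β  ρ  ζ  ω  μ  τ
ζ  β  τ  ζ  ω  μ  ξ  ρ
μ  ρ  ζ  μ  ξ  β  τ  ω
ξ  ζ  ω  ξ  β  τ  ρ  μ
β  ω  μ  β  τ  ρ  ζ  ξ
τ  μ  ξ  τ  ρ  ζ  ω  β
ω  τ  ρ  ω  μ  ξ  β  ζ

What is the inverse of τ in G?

First locate the identity: row μ matches the header, so μ is the identity.
Scan row τ for μ: τ*ρ = μ. Hence τ^(-1) = ρ.

ρ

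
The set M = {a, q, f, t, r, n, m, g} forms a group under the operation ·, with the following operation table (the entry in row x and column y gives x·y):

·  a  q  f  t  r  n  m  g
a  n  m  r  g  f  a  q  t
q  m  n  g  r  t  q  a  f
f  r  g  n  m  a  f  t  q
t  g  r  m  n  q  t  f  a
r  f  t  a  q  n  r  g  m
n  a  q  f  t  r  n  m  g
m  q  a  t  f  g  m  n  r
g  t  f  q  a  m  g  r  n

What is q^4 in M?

q^1 = q
q^2 = q·q = n
q^3 = n·q = q
q^4 = q·q = n
(Structurally, M here is isomorphic to the elementary abelian group (Z_2)^3.)

n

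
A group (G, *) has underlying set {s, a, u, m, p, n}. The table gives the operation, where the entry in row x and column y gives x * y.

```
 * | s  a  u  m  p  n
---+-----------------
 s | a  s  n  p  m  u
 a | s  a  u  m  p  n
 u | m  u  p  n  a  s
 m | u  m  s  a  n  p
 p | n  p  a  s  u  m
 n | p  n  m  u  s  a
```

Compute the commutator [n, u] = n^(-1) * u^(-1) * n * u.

Identity is a; from the table n^(-1) = n and u^(-1) = p.
n * p = s
s * n = u
u * u = p
(Structurally, G here is isomorphic to the symmetric group S_3.)

p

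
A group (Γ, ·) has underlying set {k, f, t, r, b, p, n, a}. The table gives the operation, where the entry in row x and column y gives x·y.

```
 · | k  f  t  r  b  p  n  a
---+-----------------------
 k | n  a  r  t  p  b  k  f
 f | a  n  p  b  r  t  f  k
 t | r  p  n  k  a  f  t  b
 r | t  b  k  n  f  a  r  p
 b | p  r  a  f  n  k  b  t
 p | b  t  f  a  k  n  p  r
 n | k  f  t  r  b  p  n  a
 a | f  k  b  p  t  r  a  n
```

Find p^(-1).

p

First locate the identity: row n matches the header, so n is the identity.
Scan row p for n: p·p = n. Hence p^(-1) = p.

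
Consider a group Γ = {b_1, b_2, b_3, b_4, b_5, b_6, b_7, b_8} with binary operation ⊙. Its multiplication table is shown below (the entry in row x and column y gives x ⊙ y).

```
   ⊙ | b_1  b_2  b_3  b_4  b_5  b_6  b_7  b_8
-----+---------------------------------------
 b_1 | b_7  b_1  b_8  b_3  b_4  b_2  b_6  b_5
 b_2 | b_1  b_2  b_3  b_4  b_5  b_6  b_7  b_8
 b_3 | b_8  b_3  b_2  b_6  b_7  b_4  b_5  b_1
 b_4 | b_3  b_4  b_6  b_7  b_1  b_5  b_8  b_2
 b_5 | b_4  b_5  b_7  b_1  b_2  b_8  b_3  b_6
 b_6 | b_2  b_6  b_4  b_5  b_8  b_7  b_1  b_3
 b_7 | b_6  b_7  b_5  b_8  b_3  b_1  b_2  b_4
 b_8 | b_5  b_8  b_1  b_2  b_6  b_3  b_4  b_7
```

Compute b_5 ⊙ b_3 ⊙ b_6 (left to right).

b_1

b_5 ⊙ b_3 = b_7
b_7 ⊙ b_6 = b_1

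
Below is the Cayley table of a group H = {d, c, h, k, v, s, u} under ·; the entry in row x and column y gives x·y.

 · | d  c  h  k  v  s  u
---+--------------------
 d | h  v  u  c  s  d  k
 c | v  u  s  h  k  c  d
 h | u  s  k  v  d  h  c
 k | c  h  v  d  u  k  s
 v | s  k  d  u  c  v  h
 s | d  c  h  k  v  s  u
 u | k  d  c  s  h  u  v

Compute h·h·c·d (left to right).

u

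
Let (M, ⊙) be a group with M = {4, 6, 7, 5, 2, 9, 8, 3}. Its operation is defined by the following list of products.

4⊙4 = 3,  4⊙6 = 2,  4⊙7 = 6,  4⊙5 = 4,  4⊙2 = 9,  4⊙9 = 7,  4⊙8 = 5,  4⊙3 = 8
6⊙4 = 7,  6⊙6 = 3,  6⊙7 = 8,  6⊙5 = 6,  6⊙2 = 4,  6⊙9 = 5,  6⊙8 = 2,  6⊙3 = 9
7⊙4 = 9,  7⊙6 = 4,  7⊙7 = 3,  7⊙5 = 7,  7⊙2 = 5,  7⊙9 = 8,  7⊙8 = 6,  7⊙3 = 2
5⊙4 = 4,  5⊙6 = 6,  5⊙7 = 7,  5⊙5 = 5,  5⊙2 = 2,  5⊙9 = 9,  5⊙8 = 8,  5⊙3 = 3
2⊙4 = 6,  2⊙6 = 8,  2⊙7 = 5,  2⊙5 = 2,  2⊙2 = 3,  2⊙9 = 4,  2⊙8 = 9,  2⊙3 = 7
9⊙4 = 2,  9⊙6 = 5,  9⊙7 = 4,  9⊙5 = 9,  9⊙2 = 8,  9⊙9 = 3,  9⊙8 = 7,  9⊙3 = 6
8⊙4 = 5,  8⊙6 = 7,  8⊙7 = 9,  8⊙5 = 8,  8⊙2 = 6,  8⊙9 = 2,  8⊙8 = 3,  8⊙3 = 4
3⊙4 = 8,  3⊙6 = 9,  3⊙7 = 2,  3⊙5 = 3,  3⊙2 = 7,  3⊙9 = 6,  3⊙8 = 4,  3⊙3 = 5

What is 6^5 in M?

6

6^1 = 6
6^2 = 6 ⊙ 6 = 3
6^3 = 3 ⊙ 6 = 9
6^4 = 9 ⊙ 6 = 5
6^5 = 5 ⊙ 6 = 6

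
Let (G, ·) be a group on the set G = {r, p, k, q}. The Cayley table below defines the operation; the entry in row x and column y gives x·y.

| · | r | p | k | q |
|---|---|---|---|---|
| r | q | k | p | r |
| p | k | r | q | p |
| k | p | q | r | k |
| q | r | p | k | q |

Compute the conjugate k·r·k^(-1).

r

The identity is q. In row k, the entry q sits in column p, so k^(-1) = p.
k·r = p
p·p = r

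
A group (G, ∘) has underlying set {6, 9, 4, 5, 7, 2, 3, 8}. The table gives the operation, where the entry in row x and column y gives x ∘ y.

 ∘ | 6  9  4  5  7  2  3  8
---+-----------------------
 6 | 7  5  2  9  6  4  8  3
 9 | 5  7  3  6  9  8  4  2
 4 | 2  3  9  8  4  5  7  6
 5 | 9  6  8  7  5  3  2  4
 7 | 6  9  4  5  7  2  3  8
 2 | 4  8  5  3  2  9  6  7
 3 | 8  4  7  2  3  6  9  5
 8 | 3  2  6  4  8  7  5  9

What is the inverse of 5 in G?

First locate the identity: row 7 matches the header, so 7 is the identity.
Scan row 5 for 7: 5 ∘ 5 = 7. Hence 5^(-1) = 5.

5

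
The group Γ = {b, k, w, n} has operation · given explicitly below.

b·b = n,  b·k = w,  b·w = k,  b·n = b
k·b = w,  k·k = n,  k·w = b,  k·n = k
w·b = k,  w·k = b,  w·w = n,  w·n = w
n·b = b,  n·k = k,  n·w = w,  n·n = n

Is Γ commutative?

Check whether the table is symmetric across its main diagonal.
Every entry (row x, col y) equals the entry (row y, col x), so Γ is abelian.

Yes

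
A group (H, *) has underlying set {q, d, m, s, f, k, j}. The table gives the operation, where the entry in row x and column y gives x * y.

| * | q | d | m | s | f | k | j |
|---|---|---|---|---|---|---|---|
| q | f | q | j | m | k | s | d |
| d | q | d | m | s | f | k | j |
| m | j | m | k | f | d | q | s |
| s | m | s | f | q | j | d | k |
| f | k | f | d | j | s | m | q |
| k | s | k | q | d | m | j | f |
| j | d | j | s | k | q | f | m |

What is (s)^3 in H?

m

s^1 = s
s^2 = s * s = q
s^3 = q * s = m
(Structurally, H here is isomorphic to the cyclic group Z_7.)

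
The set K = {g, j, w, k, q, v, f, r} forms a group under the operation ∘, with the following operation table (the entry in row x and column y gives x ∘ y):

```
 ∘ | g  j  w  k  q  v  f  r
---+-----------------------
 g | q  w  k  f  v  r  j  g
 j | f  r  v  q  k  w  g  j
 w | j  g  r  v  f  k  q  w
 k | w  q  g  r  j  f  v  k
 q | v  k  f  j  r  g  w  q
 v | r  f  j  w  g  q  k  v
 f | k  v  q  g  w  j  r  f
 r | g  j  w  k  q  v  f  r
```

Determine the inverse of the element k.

k

First locate the identity: row r matches the header, so r is the identity.
Scan row k for r: k ∘ k = r. Hence k^(-1) = k.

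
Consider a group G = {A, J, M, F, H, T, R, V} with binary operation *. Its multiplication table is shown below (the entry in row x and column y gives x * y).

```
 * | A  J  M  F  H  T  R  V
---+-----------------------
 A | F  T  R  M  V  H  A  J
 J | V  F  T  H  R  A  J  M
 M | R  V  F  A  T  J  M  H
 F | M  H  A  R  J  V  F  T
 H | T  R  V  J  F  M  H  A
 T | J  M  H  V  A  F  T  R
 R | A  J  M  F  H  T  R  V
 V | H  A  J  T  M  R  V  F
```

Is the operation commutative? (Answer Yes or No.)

No

A * T = H but T * A = J.
Since A and T do not commute, G is not abelian.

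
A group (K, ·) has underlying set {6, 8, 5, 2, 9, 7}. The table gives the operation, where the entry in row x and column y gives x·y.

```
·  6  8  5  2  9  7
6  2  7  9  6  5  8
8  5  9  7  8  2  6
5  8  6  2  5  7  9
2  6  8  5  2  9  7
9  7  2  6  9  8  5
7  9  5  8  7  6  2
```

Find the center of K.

An element z is central iff its row equals its column in the table.
For 8: 8·7 = 6 ≠ 5 = 7·8, so 8 ∉ Z.
Checking each element this way leaves Z(K) = {2}.

{2}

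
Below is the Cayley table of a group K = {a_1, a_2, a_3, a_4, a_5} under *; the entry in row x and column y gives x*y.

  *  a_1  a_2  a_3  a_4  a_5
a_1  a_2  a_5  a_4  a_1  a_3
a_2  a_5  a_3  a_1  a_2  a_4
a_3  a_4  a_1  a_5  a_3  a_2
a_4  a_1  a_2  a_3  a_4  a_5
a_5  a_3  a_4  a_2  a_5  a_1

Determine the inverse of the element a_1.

First locate the identity: row a_4 matches the header, so a_4 is the identity.
Scan row a_1 for a_4: a_1*a_3 = a_4. Hence a_1^(-1) = a_3.

a_3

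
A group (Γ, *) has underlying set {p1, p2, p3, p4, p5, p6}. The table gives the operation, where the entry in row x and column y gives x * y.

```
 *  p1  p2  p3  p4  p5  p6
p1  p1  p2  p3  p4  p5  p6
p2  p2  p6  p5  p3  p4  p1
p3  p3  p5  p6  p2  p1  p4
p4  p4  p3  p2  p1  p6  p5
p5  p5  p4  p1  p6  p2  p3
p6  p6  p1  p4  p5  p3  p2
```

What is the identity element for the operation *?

The identity e satisfies e * x = x for all x, so its row in the table reproduces the column headers.
Row p1 reads: p1, p2, p3, p4, p5, p6 — exactly the header order. So p1 is the identity.
(Structurally, Γ here is isomorphic to the cyclic group Z_6.)

p1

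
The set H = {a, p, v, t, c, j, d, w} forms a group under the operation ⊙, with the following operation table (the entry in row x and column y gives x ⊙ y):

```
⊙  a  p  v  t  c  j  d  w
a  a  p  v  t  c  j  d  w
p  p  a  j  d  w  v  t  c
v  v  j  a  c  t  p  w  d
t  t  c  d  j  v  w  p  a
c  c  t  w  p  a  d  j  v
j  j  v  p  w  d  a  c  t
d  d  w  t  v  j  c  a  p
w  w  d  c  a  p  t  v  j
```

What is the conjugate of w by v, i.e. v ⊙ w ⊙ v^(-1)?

The identity is a. In row v, the entry a sits in column v, so v^(-1) = v.
v ⊙ w = d
d ⊙ v = t

t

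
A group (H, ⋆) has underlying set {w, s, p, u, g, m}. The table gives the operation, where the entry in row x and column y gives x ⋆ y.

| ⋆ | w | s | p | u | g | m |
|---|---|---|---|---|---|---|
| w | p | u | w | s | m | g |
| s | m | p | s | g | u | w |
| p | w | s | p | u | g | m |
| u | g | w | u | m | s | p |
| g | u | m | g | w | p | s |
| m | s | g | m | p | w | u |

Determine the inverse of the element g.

First locate the identity: row p matches the header, so p is the identity.
Scan row g for p: g ⋆ g = p. Hence g^(-1) = g.

g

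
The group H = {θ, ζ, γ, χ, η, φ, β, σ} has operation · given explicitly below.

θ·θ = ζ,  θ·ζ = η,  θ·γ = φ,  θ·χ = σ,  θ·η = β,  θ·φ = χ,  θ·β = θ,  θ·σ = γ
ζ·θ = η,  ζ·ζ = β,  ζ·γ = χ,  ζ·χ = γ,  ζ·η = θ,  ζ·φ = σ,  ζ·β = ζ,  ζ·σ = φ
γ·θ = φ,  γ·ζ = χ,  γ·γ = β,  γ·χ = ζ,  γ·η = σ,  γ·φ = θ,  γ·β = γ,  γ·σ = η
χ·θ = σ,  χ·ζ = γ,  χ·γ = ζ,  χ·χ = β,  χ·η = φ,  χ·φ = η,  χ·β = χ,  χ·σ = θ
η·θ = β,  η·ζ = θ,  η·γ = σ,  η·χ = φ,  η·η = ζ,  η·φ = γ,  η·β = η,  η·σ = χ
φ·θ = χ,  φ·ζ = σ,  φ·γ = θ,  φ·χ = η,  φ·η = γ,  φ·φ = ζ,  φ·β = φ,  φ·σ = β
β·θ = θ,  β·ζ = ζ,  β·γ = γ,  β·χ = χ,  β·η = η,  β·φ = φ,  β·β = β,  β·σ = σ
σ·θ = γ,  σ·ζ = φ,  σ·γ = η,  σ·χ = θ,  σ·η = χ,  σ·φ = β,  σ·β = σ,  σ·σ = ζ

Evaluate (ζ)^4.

ζ^1 = ζ
ζ^2 = ζ·ζ = β
ζ^3 = β·ζ = ζ
ζ^4 = ζ·ζ = β
(Structurally, H here is isomorphic to Z_2 x Z_4.)

β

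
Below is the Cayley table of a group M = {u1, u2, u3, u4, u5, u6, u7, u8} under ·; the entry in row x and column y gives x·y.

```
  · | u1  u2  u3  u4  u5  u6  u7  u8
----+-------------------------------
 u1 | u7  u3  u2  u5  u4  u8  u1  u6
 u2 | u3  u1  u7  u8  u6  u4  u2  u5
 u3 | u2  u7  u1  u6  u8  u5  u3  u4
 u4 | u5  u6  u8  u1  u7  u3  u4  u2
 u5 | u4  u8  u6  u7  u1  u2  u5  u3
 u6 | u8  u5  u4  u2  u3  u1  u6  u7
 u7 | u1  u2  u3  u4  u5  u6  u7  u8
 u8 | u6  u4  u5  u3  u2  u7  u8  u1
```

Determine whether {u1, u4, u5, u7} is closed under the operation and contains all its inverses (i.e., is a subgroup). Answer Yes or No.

Yes

{u1, u4, u5, u7} contains the identity u7.
Checking products: every product of two elements of {u1, u4, u5, u7} (read from the table) lies in {u1, u4, u5, u7}, so the set is closed.
In a finite group, a nonempty closed subset is a subgroup. So {u1, u4, u5, u7} ≤ M.
(Structurally, M here is isomorphic to the quaternion group Q_8.)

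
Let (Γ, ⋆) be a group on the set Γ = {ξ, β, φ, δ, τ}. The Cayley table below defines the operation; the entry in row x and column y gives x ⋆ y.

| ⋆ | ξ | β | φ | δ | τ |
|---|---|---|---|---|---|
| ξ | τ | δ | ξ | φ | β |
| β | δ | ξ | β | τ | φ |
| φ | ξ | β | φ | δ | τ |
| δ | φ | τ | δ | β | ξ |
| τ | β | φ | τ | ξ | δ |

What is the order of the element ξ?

The identity element is φ (its row matches the header).
ξ^1 = ξ
ξ^2 = ξ ⋆ ξ = τ
ξ^3 = τ ⋆ ξ = β
ξ^4 = β ⋆ ξ = δ
ξ^5 = δ ⋆ ξ = φ
The first power of ξ equal to the identity is ξ^5, so ord(ξ) = 5.

5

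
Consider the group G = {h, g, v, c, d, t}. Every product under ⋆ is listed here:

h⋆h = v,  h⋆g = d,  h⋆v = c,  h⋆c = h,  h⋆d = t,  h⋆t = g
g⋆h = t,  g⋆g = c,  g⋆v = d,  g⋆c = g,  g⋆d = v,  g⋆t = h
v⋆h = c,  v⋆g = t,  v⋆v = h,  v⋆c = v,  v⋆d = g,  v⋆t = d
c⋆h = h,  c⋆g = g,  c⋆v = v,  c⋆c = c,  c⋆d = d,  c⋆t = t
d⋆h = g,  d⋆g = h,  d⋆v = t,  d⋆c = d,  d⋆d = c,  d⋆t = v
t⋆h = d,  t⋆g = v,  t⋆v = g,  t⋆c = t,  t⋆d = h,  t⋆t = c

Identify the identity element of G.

c

The identity e satisfies e ⋆ x = x for all x, so its row in the table reproduces the column headers.
Row c reads: h, g, v, c, d, t — exactly the header order. So c is the identity.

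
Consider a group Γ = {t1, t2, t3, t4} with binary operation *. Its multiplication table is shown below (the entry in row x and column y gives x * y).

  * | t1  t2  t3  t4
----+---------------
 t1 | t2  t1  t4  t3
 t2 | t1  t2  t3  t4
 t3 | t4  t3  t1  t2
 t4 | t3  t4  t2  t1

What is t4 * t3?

t2

Read row t4, column t3: t4 * t3 = t2.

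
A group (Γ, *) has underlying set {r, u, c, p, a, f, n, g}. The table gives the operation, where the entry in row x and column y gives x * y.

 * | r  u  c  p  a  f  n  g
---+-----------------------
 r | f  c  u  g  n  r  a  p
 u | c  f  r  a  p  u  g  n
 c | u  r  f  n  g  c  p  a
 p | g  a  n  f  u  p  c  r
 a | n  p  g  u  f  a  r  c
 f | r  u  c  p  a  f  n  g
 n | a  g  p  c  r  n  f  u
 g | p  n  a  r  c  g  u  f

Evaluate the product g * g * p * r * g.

f

g * g = f
f * p = p
p * r = g
g * g = f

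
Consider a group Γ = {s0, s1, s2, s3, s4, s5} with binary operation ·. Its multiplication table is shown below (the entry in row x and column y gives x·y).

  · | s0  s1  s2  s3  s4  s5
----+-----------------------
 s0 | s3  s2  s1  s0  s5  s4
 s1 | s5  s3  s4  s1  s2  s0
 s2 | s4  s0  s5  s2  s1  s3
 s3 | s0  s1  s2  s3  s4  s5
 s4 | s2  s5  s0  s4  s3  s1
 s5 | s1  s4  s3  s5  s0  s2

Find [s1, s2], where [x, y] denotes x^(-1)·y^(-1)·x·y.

s5

Identity is s3; from the table s1^(-1) = s1 and s2^(-1) = s5.
s1·s5 = s0
s0·s1 = s2
s2·s2 = s5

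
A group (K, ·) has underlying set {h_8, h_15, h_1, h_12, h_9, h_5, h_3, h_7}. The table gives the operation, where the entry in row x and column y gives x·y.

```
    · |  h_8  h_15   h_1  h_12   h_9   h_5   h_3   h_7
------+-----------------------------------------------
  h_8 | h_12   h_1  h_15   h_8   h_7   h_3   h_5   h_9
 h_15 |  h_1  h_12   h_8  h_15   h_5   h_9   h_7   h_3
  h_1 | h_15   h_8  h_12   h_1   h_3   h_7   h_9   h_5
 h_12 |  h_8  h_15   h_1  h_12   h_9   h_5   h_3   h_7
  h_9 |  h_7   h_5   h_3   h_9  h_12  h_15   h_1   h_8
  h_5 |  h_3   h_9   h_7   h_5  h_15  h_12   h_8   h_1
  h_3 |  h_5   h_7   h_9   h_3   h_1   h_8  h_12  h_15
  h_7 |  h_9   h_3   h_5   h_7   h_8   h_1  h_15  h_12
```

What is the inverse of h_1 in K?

h_1

First locate the identity: row h_12 matches the header, so h_12 is the identity.
Scan row h_1 for h_12: h_1·h_1 = h_12. Hence h_1^(-1) = h_1.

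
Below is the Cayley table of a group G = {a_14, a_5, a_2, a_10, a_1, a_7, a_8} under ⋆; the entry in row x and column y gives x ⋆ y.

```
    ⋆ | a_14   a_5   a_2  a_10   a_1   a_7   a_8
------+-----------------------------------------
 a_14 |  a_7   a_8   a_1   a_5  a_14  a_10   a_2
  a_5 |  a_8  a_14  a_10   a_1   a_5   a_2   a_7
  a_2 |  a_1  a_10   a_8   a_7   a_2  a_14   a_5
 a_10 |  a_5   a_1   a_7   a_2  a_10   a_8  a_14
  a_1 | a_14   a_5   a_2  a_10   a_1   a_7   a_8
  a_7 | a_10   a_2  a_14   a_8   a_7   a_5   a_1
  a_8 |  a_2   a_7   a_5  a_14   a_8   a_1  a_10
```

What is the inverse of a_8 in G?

a_7

First locate the identity: row a_1 matches the header, so a_1 is the identity.
Scan row a_8 for a_1: a_8 ⋆ a_7 = a_1. Hence a_8^(-1) = a_7.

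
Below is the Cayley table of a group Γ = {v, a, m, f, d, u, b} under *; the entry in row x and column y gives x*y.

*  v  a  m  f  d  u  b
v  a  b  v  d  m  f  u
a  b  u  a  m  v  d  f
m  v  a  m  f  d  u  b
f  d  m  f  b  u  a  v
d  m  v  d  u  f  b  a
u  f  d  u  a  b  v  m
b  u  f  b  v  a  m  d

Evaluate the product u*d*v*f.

u*d = b
b*v = u
u*f = a

a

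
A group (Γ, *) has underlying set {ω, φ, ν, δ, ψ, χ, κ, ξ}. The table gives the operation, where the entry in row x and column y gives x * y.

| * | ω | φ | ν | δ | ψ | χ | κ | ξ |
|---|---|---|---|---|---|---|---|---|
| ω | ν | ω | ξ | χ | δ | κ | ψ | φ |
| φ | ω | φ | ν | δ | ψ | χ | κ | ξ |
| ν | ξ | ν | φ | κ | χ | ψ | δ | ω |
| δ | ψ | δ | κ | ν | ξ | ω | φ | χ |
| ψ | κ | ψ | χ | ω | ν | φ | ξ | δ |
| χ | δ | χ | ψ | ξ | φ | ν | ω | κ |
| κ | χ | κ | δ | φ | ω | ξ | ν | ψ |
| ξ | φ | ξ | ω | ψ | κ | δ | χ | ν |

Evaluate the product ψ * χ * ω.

ψ * χ = φ
φ * ω = ω

ω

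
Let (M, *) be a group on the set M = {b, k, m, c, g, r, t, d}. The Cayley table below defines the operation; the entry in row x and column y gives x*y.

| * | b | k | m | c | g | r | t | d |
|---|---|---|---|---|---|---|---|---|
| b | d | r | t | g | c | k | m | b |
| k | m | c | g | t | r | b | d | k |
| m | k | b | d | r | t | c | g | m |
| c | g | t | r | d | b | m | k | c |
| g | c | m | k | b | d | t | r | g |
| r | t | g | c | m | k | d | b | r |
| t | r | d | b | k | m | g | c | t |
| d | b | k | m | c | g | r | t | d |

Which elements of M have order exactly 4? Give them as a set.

{k, t}

Identity is d. Compute the order of each non-identity element by repeated multiplication:
  b: b → d  (order 2)
  k: k → c → t → d  (order 4)
  m: m → d  (order 2)
  c: c → d  (order 2)
  g: g → d  (order 2)
  r: r → d  (order 2)
  t: t → c → k → d  (order 4)
Elements of order 4: {k, t}.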